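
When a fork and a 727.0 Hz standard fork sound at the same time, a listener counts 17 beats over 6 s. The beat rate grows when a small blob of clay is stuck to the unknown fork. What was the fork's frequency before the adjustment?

Beat frequency = 17/6 = 2.8333 Hz.
|f − 727.0| = 2.8333, so the fork was at either 724.1667 Hz or 729.8333 Hz.
Adding mass to a fork lowers its frequency; the adjustment lowers the fork's frequency.
The beat rate rose, so the adjustment moved the fork further from 727.0 Hz — it was already below the reference.

724.1667 Hz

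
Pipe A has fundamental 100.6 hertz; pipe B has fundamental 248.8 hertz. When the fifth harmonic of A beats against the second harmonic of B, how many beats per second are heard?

5.4 Hz

Fifth harmonic of the first: 5·100.6 = 503.0 Hz.
Second harmonic of the second: 2·248.8 = 497.6 Hz.
f_beat = |503.0 − 497.6| = 5.4 Hz.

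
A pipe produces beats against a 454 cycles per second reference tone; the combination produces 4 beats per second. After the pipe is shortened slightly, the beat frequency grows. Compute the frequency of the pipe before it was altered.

458 Hz

|f − 454| = 4, so the pipe was at either 450 Hz or 458 Hz.
A shorter pipe has a higher fundamental; the adjustment raises the pipe's frequency.
The beat rate rose, so the adjustment moved the pipe further from 454 Hz — it was already above the reference.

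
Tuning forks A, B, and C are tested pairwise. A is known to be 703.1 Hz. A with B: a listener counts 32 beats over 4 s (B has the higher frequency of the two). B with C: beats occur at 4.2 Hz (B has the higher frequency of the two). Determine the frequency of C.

706.9 Hz

A–B: Beat frequency = 32/4 = 8 Hz.
B is above A, so f_B = 703.1 + 8 = 711.1 Hz.
C is below B, so f_C = 711.1 − 4.2 = 706.9 Hz.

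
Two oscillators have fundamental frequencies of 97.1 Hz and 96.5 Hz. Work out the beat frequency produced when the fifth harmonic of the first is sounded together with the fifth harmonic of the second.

3.0 Hz

Fifth harmonic of the first: 5·97.1 = 485.5 Hz.
Fifth harmonic of the second: 5·96.5 = 482.5 Hz.
f_beat = |485.5 − 482.5| = 3.0 Hz.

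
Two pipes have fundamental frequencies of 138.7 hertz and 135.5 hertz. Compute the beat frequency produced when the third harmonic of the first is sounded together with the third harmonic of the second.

Third harmonic of the first: 3·138.7 = 416.1 Hz.
Third harmonic of the second: 3·135.5 = 406.5 Hz.
f_beat = |416.1 − 406.5| = 9.6 Hz.

9.6 Hz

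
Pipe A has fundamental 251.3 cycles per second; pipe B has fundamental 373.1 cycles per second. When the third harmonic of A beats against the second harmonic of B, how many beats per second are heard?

7.7 Hz

Third harmonic of the first: 3·251.3 = 753.9 Hz.
Second harmonic of the second: 2·373.1 = 746.2 Hz.
f_beat = |753.9 − 746.2| = 7.7 Hz.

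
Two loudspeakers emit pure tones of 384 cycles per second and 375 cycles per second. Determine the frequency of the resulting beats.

9 Hz

Beats arise from superposition of two nearby frequencies; the beat rate is |f₁ − f₂|.
|384 − 375| = 9 Hz.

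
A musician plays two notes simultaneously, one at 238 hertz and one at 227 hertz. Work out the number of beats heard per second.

11 Hz

The beat frequency equals the magnitude of the frequency difference.
|238 − 227| = 11 Hz.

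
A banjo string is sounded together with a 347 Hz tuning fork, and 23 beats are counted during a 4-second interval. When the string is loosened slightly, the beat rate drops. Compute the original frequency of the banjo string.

352.75 Hz

Beat frequency = 23/4 = 5.75 Hz.
|f − 347| = 5.75, so the banjo string was at either 341.25 Hz or 352.75 Hz.
Reducing tension lowers a string's frequency; the adjustment lowers the banjo string's frequency.
The beat rate fell, so the adjustment moved the banjo string toward 347 Hz — it must have started above the reference.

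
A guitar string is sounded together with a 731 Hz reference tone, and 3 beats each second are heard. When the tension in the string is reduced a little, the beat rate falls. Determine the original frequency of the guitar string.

|f − 731| = 3, so the guitar string was at either 728 Hz or 734 Hz.
Lower tension means lower frequency; the adjustment lowers the guitar string's frequency.
The beat rate fell, so the adjustment moved the guitar string toward 731 Hz — it must have started above the reference.

734 Hz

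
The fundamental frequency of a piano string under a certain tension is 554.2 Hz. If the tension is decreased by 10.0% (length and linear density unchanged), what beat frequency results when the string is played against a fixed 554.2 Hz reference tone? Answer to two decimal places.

For a string, f ∝ √T, so the new frequency is 554.2·√0.900 = 525.7603 Hz.
f_beat = |525.7603 − 554.2| = 28.44 Hz.

28.44 Hz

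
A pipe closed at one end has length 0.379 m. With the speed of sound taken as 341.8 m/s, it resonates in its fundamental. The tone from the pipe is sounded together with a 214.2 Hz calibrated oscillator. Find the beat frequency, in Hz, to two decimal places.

Closed pipe (odd harmonics): f_n = n·v/(4L) = 1·341.8/(4·0.379) = 225.4617 Hz.
f_beat = |225.4617 − 214.2| = 11.26 Hz.

11.26 Hz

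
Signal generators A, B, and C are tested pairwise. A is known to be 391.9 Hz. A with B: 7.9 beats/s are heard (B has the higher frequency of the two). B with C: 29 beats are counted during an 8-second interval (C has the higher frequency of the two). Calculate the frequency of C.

403.425 Hz

B is above A, so f_B = 391.9 + 7.9 = 399.8 Hz.
B–C: Beat frequency = 29/8 = 3.625 Hz.
C is above B, so f_C = 399.8 + 3.625 = 403.425 Hz.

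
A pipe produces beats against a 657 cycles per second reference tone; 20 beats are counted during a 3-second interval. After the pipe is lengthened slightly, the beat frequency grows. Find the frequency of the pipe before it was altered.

Beat frequency = 20/3 = 6.6667 Hz.
|f − 657| = 6.6667, so the pipe was at either 650.3333 Hz or 663.6667 Hz.
A longer pipe has a lower fundamental; the adjustment lowers the pipe's frequency.
The beat rate rose, so the adjustment moved the pipe further from 657 Hz — it was already below the reference.

650.3333 Hz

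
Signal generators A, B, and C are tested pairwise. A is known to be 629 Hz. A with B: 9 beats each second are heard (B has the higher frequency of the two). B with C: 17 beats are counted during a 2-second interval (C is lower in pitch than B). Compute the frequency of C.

629.5 Hz

B is above A, so f_B = 629 + 9 = 638 Hz.
B–C: Beat frequency = 17/2 = 8.5 Hz.
C is below B, so f_C = 638 − 8.5 = 629.5 Hz.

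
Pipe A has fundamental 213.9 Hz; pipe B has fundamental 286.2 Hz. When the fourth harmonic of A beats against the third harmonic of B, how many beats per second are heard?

3.0 Hz

Fourth harmonic of the first: 4·213.9 = 855.6 Hz.
Third harmonic of the second: 3·286.2 = 858.6 Hz.
f_beat = |855.6 − 858.6| = 3.0 Hz.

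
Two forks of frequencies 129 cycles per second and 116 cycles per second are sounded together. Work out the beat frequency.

The beat frequency equals the magnitude of the frequency difference.
|129 − 116| = 13 Hz.

13 Hz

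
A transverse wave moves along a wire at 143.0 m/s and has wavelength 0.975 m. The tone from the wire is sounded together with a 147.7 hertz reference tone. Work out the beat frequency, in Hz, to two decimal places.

Source frequency f = v/λ = 143.0/0.975 = 146.6667 Hz.
f_beat = |146.6667 − 147.7| = 1.03 Hz.

1.03 Hz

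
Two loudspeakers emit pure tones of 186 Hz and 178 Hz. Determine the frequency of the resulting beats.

The beat frequency equals the magnitude of the frequency difference.
|186 − 178| = 8 Hz.

8 Hz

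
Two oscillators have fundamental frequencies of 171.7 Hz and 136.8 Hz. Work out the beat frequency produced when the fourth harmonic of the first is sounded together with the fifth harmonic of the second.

Fourth harmonic of the first: 4·171.7 = 686.8 Hz.
Fifth harmonic of the second: 5·136.8 = 684.0 Hz.
f_beat = |686.8 − 684.0| = 2.8 Hz.

2.8 Hz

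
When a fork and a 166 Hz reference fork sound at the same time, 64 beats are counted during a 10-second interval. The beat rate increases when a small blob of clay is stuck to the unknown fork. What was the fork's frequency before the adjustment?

159.6 Hz

Beat frequency = 64/10 = 6.4 Hz.
|f − 166| = 6.4, so the fork was at either 159.6 Hz or 172.4 Hz.
Adding mass to a fork lowers its frequency; the adjustment lowers the fork's frequency.
The beat rate rose, so the adjustment moved the fork further from 166 Hz — it was already below the reference.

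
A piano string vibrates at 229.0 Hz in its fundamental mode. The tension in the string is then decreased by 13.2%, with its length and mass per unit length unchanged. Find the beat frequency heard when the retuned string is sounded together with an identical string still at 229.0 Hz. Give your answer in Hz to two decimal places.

15.65 Hz

For a string, f ∝ √T, so the new frequency is 229.0·√0.868 = 213.3513 Hz.
f_beat = |213.3513 − 229.0| = 15.65 Hz.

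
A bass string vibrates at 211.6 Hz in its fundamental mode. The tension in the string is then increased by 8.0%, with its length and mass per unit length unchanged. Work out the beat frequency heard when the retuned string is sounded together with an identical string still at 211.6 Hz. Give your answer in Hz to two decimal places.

8.30 Hz

For a string, f ∝ √T, so the new frequency is 211.6·√1.080 = 219.9012 Hz.
f_beat = |219.9012 − 211.6| = 8.30 Hz.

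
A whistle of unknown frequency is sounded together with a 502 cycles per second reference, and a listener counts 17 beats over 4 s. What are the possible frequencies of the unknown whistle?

Beat frequency = 17/4 = 4.25 Hz.
|f − 502| = 4.25, so f = 502 ± 4.25.

497.75 Hz or 506.25 Hz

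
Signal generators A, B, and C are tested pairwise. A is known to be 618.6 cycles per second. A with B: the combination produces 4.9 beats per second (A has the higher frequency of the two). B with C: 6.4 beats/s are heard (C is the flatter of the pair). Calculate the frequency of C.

607.3 Hz

B is below A, so f_B = 618.6 − 4.9 = 613.7 Hz.
C is below B, so f_C = 613.7 − 6.4 = 607.3 Hz.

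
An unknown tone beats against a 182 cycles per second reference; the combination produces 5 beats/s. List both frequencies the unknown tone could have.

177 Hz or 187 Hz

|f − 182| = 5, so f = 182 ± 5.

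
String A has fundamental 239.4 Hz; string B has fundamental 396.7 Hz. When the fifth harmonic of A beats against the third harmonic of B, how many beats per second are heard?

Fifth harmonic of the first: 5·239.4 = 1197.0 Hz.
Third harmonic of the second: 3·396.7 = 1190.1 Hz.
f_beat = |1197.0 − 1190.1| = 6.9 Hz.

6.9 Hz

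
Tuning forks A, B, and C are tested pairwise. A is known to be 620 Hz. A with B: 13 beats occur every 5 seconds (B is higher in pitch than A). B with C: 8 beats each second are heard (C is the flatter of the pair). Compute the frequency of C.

A–B: Beat frequency = 13/5 = 2.6 Hz.
B is above A, so f_B = 620 + 2.6 = 622.6 Hz.
C is below B, so f_C = 622.6 − 8 = 614.6 Hz.

614.6 Hz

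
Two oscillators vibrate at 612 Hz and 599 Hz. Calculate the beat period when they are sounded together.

f_beat = |612 − 599| = 13 Hz.
Beat period T = 1 / f_beat = 1 / 13 s.

0.077 s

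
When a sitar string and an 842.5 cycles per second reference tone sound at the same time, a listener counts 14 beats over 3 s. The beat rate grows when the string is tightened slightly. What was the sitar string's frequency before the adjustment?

847.1667 Hz

Beat frequency = 14/3 = 4.6667 Hz.
|f − 842.5| = 4.6667, so the sitar string was at either 837.8333 Hz or 847.1667 Hz.
Increasing tension raises a string's frequency; the adjustment raises the sitar string's frequency.
The beat rate rose, so the adjustment moved the sitar string further from 842.5 Hz — it was already above the reference.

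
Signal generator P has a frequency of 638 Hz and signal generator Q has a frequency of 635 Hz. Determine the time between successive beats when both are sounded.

f_beat = |638 − 635| = 3 Hz.
Beat period T = 1 / f_beat = 1 / 3 s.

0.333 s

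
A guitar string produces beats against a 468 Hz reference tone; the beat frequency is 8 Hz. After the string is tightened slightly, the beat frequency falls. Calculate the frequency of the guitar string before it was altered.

|f − 468| = 8, so the guitar string was at either 460 Hz or 476 Hz.
Increasing tension raises a string's frequency; the adjustment raises the guitar string's frequency.
The beat rate fell, so the adjustment moved the guitar string toward 468 Hz — it must have started below the reference.

460 Hz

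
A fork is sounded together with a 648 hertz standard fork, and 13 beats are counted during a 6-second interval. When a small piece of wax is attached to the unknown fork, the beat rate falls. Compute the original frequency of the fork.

Beat frequency = 13/6 = 2.1667 Hz.
|f − 648| = 2.1667, so the fork was at either 645.8333 Hz or 650.1667 Hz.
Loading a fork with wax lowers its frequency; the adjustment lowers the fork's frequency.
The beat rate fell, so the adjustment moved the fork toward 648 Hz — it must have started above the reference.

650.1667 Hz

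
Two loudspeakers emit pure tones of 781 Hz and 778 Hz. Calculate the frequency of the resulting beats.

3 Hz

The beat frequency equals the magnitude of the frequency difference.
|781 − 778| = 3 Hz.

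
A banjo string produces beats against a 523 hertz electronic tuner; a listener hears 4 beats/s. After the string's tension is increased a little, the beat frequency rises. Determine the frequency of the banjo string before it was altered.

|f − 523| = 4, so the banjo string was at either 519 Hz or 527 Hz.
Higher tension means higher frequency; the adjustment raises the banjo string's frequency.
The beat rate rose, so the adjustment moved the banjo string further from 523 Hz — it was already above the reference.

527 Hz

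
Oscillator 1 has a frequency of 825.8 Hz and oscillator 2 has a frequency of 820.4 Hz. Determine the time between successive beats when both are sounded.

f_beat = |825.8 − 820.4| = 5.4 Hz.
Beat period T = 1 / f_beat = 1 / 5.4 s.

0.185 s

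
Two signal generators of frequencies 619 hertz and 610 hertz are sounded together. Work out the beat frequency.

9 Hz

The beat frequency equals the magnitude of the frequency difference.
|619 − 610| = 9 Hz.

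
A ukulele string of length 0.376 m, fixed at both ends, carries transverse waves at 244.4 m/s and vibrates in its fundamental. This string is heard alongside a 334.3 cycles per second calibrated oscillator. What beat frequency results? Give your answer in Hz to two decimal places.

9.30 Hz

For a string fixed at both ends, f_n = n·v/(2L) = 1·244.4/(2·0.376) = 325.0000 Hz.
f_beat = |325.0000 − 334.3| = 9.30 Hz.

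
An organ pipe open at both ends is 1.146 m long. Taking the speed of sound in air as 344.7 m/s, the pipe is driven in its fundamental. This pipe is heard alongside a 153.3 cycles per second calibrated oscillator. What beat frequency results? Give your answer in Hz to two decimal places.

Open pipe: f_n = n·v/(2L) = 1·344.7/(2·1.146) = 150.3927 Hz.
f_beat = |150.3927 − 153.3| = 2.91 Hz.

2.91 Hz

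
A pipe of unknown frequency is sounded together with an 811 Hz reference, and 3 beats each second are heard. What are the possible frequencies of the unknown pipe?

808 Hz or 814 Hz

|f − 811| = 3, so f = 811 ± 3.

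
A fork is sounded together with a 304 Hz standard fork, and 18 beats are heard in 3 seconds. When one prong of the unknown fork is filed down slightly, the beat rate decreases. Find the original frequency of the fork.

298 Hz

Beat frequency = 18/3 = 6 Hz.
|f − 304| = 6, so the fork was at either 298 Hz or 310 Hz.
Filing a prong removes mass and raises the fork's frequency; the adjustment raises the fork's frequency.
The beat rate fell, so the adjustment moved the fork toward 304 Hz — it must have started below the reference.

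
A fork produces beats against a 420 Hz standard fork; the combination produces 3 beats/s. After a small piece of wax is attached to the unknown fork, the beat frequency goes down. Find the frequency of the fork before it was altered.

|f − 420| = 3, so the fork was at either 417 Hz or 423 Hz.
Loading a fork with wax lowers its frequency; the adjustment lowers the fork's frequency.
The beat rate fell, so the adjustment moved the fork toward 420 Hz — it must have started above the reference.

423 Hz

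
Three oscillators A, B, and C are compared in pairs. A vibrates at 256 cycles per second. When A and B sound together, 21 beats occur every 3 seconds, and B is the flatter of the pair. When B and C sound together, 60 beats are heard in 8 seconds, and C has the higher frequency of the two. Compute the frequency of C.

256.5 Hz

A–B: Beat frequency = 21/3 = 7 Hz.
B is below A, so f_B = 256 − 7 = 249 Hz.
B–C: Beat frequency = 60/8 = 7.5 Hz.
C is above B, so f_C = 249 + 7.5 = 256.5 Hz.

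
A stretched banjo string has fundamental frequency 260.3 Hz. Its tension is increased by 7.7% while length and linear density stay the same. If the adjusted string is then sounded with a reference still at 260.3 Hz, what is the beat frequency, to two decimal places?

For a string, f ∝ √T, so the new frequency is 260.3·√1.077 = 270.1357 Hz.
f_beat = |270.1357 − 260.3| = 9.84 Hz.

9.84 Hz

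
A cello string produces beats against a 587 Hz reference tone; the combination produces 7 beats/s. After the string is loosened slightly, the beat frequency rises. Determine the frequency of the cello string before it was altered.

|f − 587| = 7, so the cello string was at either 580 Hz or 594 Hz.
Reducing tension lowers a string's frequency; the adjustment lowers the cello string's frequency.
The beat rate rose, so the adjustment moved the cello string further from 587 Hz — it was already below the reference.

580 Hz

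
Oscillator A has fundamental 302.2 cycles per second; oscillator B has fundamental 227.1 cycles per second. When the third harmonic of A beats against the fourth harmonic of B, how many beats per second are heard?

1.8 Hz

Third harmonic of the first: 3·302.2 = 906.6 Hz.
Fourth harmonic of the second: 4·227.1 = 908.4 Hz.
f_beat = |906.6 − 908.4| = 1.8 Hz.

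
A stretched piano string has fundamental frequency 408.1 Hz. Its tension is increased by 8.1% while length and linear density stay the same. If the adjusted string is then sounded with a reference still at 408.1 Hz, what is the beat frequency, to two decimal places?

16.21 Hz

For a string, f ∝ √T, so the new frequency is 408.1·√1.081 = 424.3063 Hz.
f_beat = |424.3063 − 408.1| = 16.21 Hz.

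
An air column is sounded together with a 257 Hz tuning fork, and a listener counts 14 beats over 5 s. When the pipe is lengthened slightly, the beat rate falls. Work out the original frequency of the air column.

259.8 Hz

Beat frequency = 14/5 = 2.8 Hz.
|f − 257| = 2.8, so the air column was at either 254.2 Hz or 259.8 Hz.
A longer pipe has a lower fundamental; the adjustment lowers the air column's frequency.
The beat rate fell, so the adjustment moved the air column toward 257 Hz — it must have started above the reference.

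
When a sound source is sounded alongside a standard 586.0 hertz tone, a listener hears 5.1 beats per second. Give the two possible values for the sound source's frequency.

580.9 Hz or 591.1 Hz

|f − 586.0| = 5.1, so f = 586.0 ± 5.1.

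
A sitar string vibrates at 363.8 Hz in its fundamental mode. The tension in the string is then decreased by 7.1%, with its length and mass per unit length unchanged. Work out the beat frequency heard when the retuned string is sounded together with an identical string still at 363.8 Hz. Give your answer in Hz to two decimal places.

13.15 Hz

For a string, f ∝ √T, so the new frequency is 363.8·√0.929 = 350.6473 Hz.
f_beat = |350.6473 − 363.8| = 13.15 Hz.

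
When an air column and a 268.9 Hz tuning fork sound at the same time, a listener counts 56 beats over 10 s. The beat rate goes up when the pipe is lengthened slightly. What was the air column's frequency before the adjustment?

Beat frequency = 56/10 = 5.6 Hz.
|f − 268.9| = 5.6, so the air column was at either 263.3 Hz or 274.5 Hz.
A longer pipe has a lower fundamental; the adjustment lowers the air column's frequency.
The beat rate rose, so the adjustment moved the air column further from 268.9 Hz — it was already below the reference.

263.3 Hz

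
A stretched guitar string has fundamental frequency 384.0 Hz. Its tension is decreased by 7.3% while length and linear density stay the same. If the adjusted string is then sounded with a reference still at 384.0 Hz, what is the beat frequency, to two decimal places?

14.28 Hz

For a string, f ∝ √T, so the new frequency is 384.0·√0.927 = 369.7184 Hz.
f_beat = |369.7184 − 384.0| = 14.28 Hz.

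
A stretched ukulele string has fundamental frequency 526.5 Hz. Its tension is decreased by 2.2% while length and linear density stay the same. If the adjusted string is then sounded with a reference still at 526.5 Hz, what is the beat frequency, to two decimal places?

5.82 Hz

For a string, f ∝ √T, so the new frequency is 526.5·√0.978 = 520.6763 Hz.
f_beat = |520.6763 − 526.5| = 5.82 Hz.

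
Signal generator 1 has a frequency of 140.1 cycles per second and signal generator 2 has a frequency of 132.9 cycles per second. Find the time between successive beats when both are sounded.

f_beat = |140.1 − 132.9| = 7.2 Hz.
Beat period T = 1 / f_beat = 1 / 7.2 s.

0.139 s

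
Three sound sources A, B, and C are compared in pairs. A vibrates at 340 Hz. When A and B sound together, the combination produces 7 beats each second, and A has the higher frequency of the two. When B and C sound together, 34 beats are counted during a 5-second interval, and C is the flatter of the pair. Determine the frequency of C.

B is below A, so f_B = 340 − 7 = 333 Hz.
B–C: Beat frequency = 34/5 = 6.8 Hz.
C is below B, so f_C = 333 − 6.8 = 326.2 Hz.

326.2 Hz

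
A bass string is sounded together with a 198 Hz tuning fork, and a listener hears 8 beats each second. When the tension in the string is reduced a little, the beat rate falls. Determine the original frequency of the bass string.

206 Hz

|f − 198| = 8, so the bass string was at either 190 Hz or 206 Hz.
Lower tension means lower frequency; the adjustment lowers the bass string's frequency.
The beat rate fell, so the adjustment moved the bass string toward 198 Hz — it must have started above the reference.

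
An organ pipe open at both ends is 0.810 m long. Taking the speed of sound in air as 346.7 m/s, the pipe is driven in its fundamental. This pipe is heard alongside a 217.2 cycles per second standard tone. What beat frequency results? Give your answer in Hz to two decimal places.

Open pipe: f_n = n·v/(2L) = 1·346.7/(2·0.810) = 214.0123 Hz.
f_beat = |214.0123 − 217.2| = 3.19 Hz.

3.19 Hz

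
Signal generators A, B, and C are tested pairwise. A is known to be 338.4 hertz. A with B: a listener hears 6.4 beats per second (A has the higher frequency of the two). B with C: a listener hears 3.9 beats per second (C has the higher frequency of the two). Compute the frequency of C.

B is below A, so f_B = 338.4 − 6.4 = 332 Hz.
C is above B, so f_C = 332 + 3.9 = 335.9 Hz.

335.9 Hz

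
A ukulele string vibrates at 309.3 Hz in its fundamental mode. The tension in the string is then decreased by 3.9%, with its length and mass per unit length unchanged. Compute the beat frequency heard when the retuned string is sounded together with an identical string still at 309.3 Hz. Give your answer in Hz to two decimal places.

6.09 Hz

For a string, f ∝ √T, so the new frequency is 309.3·√0.961 = 303.2087 Hz.
f_beat = |303.2087 − 309.3| = 6.09 Hz.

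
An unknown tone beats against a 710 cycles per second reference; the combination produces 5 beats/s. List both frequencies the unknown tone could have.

705 Hz or 715 Hz

|f − 710| = 5, so f = 710 ± 5.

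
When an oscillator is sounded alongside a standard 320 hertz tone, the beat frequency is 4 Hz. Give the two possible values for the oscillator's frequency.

|f − 320| = 4, so f = 320 ± 4.

316 Hz or 324 Hz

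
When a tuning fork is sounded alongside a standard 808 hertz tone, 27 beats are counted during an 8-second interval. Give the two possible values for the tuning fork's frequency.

Beat frequency = 27/8 = 3.375 Hz.
|f − 808| = 3.375, so f = 808 ± 3.375.

804.625 Hz or 811.375 Hz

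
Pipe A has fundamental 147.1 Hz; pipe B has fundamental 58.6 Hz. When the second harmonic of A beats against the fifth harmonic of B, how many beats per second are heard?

1.2 Hz

Second harmonic of the first: 2·147.1 = 294.2 Hz.
Fifth harmonic of the second: 5·58.6 = 293.0 Hz.
f_beat = |294.2 − 293.0| = 1.2 Hz.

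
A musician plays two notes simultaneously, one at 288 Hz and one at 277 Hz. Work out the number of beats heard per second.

Beats arise from superposition of two nearby frequencies; the beat rate is |f₁ − f₂|.
|288 − 277| = 11 Hz.

11 Hz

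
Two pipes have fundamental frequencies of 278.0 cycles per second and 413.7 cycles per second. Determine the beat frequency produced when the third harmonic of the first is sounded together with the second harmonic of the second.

Third harmonic of the first: 3·278.0 = 834.0 Hz.
Second harmonic of the second: 2·413.7 = 827.4 Hz.
f_beat = |834.0 − 827.4| = 6.6 Hz.

6.6 Hz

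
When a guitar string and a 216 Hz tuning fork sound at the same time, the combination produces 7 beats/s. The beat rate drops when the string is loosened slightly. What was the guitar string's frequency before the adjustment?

|f − 216| = 7, so the guitar string was at either 209 Hz or 223 Hz.
Reducing tension lowers a string's frequency; the adjustment lowers the guitar string's frequency.
The beat rate fell, so the adjustment moved the guitar string toward 216 Hz — it must have started above the reference.

223 Hz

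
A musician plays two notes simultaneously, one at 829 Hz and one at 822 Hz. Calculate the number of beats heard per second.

Beats arise from superposition of two nearby frequencies; the beat rate is |f₁ − f₂|.
|829 − 822| = 7 Hz.

7 Hz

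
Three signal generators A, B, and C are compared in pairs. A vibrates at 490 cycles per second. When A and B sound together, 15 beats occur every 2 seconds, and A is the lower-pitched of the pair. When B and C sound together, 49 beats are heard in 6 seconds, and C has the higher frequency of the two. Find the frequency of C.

505.6667 Hz

A–B: Beat frequency = 15/2 = 7.5 Hz.
B is above A, so f_B = 490 + 7.5 = 497.5 Hz.
B–C: Beat frequency = 49/6 = 8.1667 Hz.
C is above B, so f_C = 497.5 + 8.1667 = 505.6667 Hz.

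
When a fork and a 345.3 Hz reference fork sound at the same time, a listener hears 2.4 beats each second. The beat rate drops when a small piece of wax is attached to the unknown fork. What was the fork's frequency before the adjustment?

|f − 345.3| = 2.4, so the fork was at either 342.9 Hz or 347.7 Hz.
Loading a fork with wax lowers its frequency; the adjustment lowers the fork's frequency.
The beat rate fell, so the adjustment moved the fork toward 345.3 Hz — it must have started above the reference.

347.7 Hz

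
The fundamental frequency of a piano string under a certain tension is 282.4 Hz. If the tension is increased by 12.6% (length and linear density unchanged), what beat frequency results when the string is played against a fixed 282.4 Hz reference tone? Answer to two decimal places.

For a string, f ∝ √T, so the new frequency is 282.4·√1.126 = 299.6635 Hz.
f_beat = |299.6635 − 282.4| = 17.26 Hz.

17.26 Hz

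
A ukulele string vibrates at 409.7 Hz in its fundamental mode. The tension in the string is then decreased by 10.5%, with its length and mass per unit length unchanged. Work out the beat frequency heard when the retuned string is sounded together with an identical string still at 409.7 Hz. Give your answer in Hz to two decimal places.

For a string, f ∝ √T, so the new frequency is 409.7·√0.895 = 387.5944 Hz.
f_beat = |387.5944 − 409.7| = 22.11 Hz.

22.11 Hz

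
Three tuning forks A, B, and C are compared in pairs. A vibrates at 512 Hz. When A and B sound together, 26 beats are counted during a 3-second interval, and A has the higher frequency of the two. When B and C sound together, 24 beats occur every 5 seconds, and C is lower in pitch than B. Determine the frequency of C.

A–B: Beat frequency = 26/3 = 8.6667 Hz.
B is below A, so f_B = 512 − 8.6667 = 503.3333 Hz.
B–C: Beat frequency = 24/5 = 4.8 Hz.
C is below B, so f_C = 503.3333 − 4.8 = 498.5333 Hz.

498.5333 Hz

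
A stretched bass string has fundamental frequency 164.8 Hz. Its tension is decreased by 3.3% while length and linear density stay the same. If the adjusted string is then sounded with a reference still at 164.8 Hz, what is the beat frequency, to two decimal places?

2.74 Hz

For a string, f ∝ √T, so the new frequency is 164.8·√0.967 = 162.0580 Hz.
f_beat = |162.0580 − 164.8| = 2.74 Hz.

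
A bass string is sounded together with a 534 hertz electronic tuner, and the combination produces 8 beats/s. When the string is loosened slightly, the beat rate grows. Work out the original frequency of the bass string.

|f − 534| = 8, so the bass string was at either 526 Hz or 542 Hz.
Reducing tension lowers a string's frequency; the adjustment lowers the bass string's frequency.
The beat rate rose, so the adjustment moved the bass string further from 534 Hz — it was already below the reference.

526 Hz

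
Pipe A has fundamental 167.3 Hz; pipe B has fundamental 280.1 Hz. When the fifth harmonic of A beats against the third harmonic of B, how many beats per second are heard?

Fifth harmonic of the first: 5·167.3 = 836.5 Hz.
Third harmonic of the second: 3·280.1 = 840.3 Hz.
f_beat = |836.5 − 840.3| = 3.8 Hz.

3.8 Hz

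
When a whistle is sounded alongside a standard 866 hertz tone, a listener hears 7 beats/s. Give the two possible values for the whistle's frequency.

|f − 866| = 7, so f = 866 ± 7.

859 Hz or 873 Hz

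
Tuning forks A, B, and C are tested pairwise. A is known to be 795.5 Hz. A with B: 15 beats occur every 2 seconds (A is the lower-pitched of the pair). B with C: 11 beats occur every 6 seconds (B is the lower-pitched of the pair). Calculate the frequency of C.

A–B: Beat frequency = 15/2 = 7.5 Hz.
B is above A, so f_B = 795.5 + 7.5 = 803 Hz.
B–C: Beat frequency = 11/6 = 1.8333 Hz.
C is above B, so f_C = 803 + 1.8333 = 804.8333 Hz.

804.8333 Hz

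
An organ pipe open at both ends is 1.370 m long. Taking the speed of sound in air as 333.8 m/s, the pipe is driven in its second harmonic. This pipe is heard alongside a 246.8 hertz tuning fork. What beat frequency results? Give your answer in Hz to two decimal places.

Open pipe: f_n = n·v/(2L) = 2·333.8/(2·1.370) = 243.6496 Hz.
f_beat = |243.6496 − 246.8| = 3.15 Hz.

3.15 Hz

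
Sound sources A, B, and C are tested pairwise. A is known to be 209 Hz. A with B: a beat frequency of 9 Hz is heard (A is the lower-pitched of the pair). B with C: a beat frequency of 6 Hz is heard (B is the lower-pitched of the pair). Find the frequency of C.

B is above A, so f_B = 209 + 9 = 218 Hz.
C is above B, so f_C = 218 + 6 = 224 Hz.

224 Hz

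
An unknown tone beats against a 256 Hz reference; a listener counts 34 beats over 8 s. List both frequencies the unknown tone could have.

251.75 Hz or 260.25 Hz

Beat frequency = 34/8 = 4.25 Hz.
|f − 256| = 4.25, so f = 256 ± 4.25.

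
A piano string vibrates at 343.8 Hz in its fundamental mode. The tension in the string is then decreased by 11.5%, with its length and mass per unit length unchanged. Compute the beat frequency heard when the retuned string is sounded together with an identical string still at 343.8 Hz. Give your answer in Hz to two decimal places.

20.37 Hz

For a string, f ∝ √T, so the new frequency is 343.8·√0.885 = 323.4279 Hz.
f_beat = |323.4279 − 343.8| = 20.37 Hz.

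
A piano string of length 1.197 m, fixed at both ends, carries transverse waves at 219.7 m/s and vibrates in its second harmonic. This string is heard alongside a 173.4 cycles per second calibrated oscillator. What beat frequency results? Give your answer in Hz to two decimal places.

10.14 Hz

For a string fixed at both ends, f_n = n·v/(2L) = 2·219.7/(2·1.197) = 183.5422 Hz.
f_beat = |183.5422 − 173.4| = 10.14 Hz.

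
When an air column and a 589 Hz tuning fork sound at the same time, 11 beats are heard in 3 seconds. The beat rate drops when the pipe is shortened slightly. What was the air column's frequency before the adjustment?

585.3333 Hz

Beat frequency = 11/3 = 3.6667 Hz.
|f − 589| = 3.6667, so the air column was at either 585.3333 Hz or 592.6667 Hz.
A shorter pipe has a higher fundamental; the adjustment raises the air column's frequency.
The beat rate fell, so the adjustment moved the air column toward 589 Hz — it must have started below the reference.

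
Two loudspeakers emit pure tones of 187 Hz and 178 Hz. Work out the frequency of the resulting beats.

Beats arise from superposition of two nearby frequencies; the beat rate is |f₁ − f₂|.
|187 − 178| = 9 Hz.

9 Hz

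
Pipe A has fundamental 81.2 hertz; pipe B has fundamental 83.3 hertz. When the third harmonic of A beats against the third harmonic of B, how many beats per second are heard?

Third harmonic of the first: 3·81.2 = 243.6 Hz.
Third harmonic of the second: 3·83.3 = 249.9 Hz.
f_beat = |243.6 − 249.9| = 6.3 Hz.

6.3 Hz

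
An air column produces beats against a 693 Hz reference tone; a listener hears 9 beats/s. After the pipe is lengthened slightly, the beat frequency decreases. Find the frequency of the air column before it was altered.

702 Hz

|f − 693| = 9, so the air column was at either 684 Hz or 702 Hz.
A longer pipe has a lower fundamental; the adjustment lowers the air column's frequency.
The beat rate fell, so the adjustment moved the air column toward 693 Hz — it must have started above the reference.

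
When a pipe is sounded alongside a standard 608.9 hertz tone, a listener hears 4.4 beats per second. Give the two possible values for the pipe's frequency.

604.5 Hz or 613.3 Hz

|f − 608.9| = 4.4, so f = 608.9 ± 4.4.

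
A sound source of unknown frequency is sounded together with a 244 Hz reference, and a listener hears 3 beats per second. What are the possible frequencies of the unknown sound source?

|f − 244| = 3, so f = 244 ± 3.

241 Hz or 247 Hz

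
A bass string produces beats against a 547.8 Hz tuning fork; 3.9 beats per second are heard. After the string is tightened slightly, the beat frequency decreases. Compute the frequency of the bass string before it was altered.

543.9 Hz

|f − 547.8| = 3.9, so the bass string was at either 543.9 Hz or 551.7 Hz.
Increasing tension raises a string's frequency; the adjustment raises the bass string's frequency.
The beat rate fell, so the adjustment moved the bass string toward 547.8 Hz — it must have started below the reference.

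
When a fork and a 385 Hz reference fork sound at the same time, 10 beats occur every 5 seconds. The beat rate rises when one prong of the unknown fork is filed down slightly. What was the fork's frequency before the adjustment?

387 Hz

Beat frequency = 10/5 = 2 Hz.
|f − 385| = 2, so the fork was at either 383 Hz or 387 Hz.
Filing a prong removes mass and raises the fork's frequency; the adjustment raises the fork's frequency.
The beat rate rose, so the adjustment moved the fork further from 385 Hz — it was already above the reference.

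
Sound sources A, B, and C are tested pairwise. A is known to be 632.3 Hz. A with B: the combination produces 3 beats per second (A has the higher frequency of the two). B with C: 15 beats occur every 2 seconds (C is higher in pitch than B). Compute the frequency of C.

B is below A, so f_B = 632.3 − 3 = 629.3 Hz.
B–C: Beat frequency = 15/2 = 7.5 Hz.
C is above B, so f_C = 629.3 + 7.5 = 636.8 Hz.

636.8 Hz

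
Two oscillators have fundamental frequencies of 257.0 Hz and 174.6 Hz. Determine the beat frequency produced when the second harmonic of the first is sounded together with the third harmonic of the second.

9.8 Hz

Second harmonic of the first: 2·257.0 = 514.0 Hz.
Third harmonic of the second: 3·174.6 = 523.8 Hz.
f_beat = |514.0 − 523.8| = 9.8 Hz.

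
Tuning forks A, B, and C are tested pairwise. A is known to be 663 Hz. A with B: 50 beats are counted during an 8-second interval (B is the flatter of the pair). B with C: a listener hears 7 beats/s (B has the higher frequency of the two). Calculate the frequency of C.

A–B: Beat frequency = 50/8 = 6.25 Hz.
B is below A, so f_B = 663 − 6.25 = 656.75 Hz.
C is below B, so f_C = 656.75 − 7 = 649.75 Hz.

649.75 Hz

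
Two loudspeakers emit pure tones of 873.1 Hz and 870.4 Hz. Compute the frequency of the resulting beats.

2.7 Hz

f_beat = |f₁ − f₂|.
|873.1 − 870.4| = 2.7 Hz.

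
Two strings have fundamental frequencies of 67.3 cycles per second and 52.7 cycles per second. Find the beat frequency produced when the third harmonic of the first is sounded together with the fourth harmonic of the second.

8.9 Hz

Third harmonic of the first: 3·67.3 = 201.9 Hz.
Fourth harmonic of the second: 4·52.7 = 210.8 Hz.
f_beat = |201.9 − 210.8| = 8.9 Hz.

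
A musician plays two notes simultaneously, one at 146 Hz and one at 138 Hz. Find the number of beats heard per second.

8 Hz

The beat frequency equals the magnitude of the frequency difference.
|146 − 138| = 8 Hz.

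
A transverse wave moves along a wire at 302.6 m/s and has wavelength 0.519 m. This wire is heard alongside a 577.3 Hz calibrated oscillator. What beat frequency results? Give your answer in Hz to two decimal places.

5.74 Hz

Source frequency f = v/λ = 302.6/0.519 = 583.0443 Hz.
f_beat = |583.0443 − 577.3| = 5.74 Hz.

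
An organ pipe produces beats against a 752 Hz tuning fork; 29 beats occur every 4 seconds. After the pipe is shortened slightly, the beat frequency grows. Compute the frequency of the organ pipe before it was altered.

Beat frequency = 29/4 = 7.25 Hz.
|f − 752| = 7.25, so the organ pipe was at either 744.75 Hz or 759.25 Hz.
A shorter pipe has a higher fundamental; the adjustment raises the organ pipe's frequency.
The beat rate rose, so the adjustment moved the organ pipe further from 752 Hz — it was already above the reference.

759.25 Hz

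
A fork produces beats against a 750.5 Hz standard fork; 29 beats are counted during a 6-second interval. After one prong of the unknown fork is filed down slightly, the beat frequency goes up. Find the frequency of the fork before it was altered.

Beat frequency = 29/6 = 4.8333 Hz.
|f − 750.5| = 4.8333, so the fork was at either 745.6667 Hz or 755.3333 Hz.
Filing a prong removes mass and raises the fork's frequency; the adjustment raises the fork's frequency.
The beat rate rose, so the adjustment moved the fork further from 750.5 Hz — it was already above the reference.

755.3333 Hz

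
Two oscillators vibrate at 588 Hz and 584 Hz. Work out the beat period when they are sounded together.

f_beat = |588 − 584| = 4 Hz.
Beat period T = 1 / f_beat = 1 / 4 s.

0.250 s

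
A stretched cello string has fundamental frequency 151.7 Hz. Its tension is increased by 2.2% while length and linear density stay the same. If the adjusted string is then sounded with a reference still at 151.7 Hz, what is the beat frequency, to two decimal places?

1.66 Hz

For a string, f ∝ √T, so the new frequency is 151.7·√1.022 = 153.3596 Hz.
f_beat = |153.3596 − 151.7| = 1.66 Hz.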